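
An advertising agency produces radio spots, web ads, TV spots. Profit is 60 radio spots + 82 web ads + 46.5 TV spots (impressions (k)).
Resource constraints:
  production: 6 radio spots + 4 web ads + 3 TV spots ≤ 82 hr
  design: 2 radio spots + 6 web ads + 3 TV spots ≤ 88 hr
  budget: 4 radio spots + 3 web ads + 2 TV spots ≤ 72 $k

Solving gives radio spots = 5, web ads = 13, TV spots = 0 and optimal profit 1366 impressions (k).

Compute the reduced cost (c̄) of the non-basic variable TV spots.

-1.5

Binding: production and design. Non-binding: budget (13 unused).
Since budget is not tight, its dual is 0.
The binding rows give the dual system: 6·y_production + 2·y_design = 60 and 4·y_production + 6·y_design = 82.
This yields shadow prices y_production = 7, y_design = 9.
Reduced cost of TV spots: c₃ − yᵀa₃ = 46.5 − (7·3 + 9·3) = 46.5 − 48 = -1.5.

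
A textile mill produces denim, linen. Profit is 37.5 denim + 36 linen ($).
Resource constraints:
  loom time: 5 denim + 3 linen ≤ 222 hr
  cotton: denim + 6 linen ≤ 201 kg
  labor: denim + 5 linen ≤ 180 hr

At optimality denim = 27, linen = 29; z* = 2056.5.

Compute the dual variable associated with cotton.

2.5

Binding: loom time and cotton. Non-binding: labor (8 unused).
Slack constraints have shadow price 0 (complementary slackness).
From A_Bᵀ y = c: 5·y_loom time + 1·y_cotton = 37.5; 3·y_loom time + 6·y_cotton = 36.
→ y_loom time = 7 and y_cotton = 2.5.
Shadow price of cotton = 2.5.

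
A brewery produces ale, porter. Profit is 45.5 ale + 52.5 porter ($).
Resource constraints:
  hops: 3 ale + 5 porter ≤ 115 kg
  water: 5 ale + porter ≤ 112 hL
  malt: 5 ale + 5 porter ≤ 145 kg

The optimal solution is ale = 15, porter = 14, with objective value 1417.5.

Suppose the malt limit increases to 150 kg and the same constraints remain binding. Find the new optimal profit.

1452.5

Check each constraint at x*: hops 115/115 (tight); water 89/112 (slack 23); malt 145/145 (tight).
By complementary slackness, y = 0 for the non-binding constraint.
Dual feasibility on the basic columns requires 3·y_hops + 5·y_malt = 45.5, 5·y_hops + 5·y_malt = 52.5.
Solving: y_hops = 3.5, y_malt = 7.
Δz = y_malt·Δb = 7 × (5) = 35, so new z* = 1417.5 + 35 = 1452.5.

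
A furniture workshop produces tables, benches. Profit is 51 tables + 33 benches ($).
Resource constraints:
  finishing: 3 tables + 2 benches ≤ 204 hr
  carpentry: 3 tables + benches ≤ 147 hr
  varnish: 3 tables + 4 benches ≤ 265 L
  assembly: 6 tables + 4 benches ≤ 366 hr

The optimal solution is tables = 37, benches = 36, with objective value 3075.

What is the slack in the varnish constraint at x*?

varnish used = 3·37 + 4·36 = 255; slack = 265 − 255 = 10.

10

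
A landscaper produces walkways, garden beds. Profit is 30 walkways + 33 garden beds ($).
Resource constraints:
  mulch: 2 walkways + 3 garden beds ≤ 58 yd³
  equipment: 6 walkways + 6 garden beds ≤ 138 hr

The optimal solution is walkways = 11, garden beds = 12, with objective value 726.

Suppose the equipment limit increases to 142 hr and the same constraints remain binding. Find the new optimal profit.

At the optimum: mulch uses 58 of 58 (binding); equipment uses 138 of 138 (binding).
Dual feasibility on the basic columns requires 2·y_mulch + 6·y_equipment = 30, 3·y_mulch + 6·y_equipment = 33.
This yields shadow prices y_mulch = 3, y_equipment = 4.
Δz = y_equipment·Δb = 4 × (4) = 16, so new z* = 726 + 16 = 742.

742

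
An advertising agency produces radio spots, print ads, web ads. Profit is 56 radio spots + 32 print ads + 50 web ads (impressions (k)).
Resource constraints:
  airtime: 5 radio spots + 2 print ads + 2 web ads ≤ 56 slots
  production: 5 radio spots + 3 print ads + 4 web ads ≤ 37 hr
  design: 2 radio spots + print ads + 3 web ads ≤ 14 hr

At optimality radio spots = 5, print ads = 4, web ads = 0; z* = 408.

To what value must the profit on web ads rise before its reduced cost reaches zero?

Check each constraint at x*: airtime 33/56 (slack 23); production 37/37 (tight); design 14/14 (tight).
Since airtime is not tight, its dual is 0.
Dual feasibility on the basic columns requires 5·y_production + 2·y_design = 56, 3·y_production + 1·y_design = 32.
This yields shadow prices y_production = 8, y_design = 8.
web ads enters the basis when its profit ≥ yᵀa₃ = 8·4 + 8·3 = 56.

56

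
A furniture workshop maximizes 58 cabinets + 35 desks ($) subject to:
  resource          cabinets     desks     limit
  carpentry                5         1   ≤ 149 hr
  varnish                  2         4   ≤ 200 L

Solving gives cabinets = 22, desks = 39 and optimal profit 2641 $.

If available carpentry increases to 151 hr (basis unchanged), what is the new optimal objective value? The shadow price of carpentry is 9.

2659

Δb = 2, so new z* = 2641 + (9)·(2) = 2641 + 18 = 2659.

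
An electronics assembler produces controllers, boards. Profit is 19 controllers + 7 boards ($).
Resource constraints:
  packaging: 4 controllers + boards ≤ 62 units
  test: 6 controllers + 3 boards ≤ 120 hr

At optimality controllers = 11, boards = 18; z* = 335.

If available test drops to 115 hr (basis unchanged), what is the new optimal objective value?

Check each constraint at x*: packaging 62/62 (tight); test 120/120 (tight).
From A_Bᵀ y = c: 4·y_packaging + 6·y_test = 19; 1·y_packaging + 3·y_test = 7.
→ y_packaging = 2.5 and y_test = 1.5.
Δz = y_test·Δb = 1.5 × (-5) = -7.5, so new z* = 335 − 7.5 = 327.5.

327.5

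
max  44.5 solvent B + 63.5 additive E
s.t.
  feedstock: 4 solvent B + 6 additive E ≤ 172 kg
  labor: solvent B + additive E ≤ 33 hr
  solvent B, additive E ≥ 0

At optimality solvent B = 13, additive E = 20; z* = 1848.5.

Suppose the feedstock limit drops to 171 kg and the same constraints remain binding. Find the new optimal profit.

Both feedstock and labor are binding at x*.
From A_Bᵀ y = c: 4·y_feedstock + 1·y_labor = 44.5; 6·y_feedstock + 1·y_labor = 63.5.
This yields shadow prices y_feedstock = 9.5, y_labor = 6.5.
Δz = y_feedstock·Δb = 9.5 × (-1) = -9.5, so new z* = 1848.5 − 9.5 = 1839.

1839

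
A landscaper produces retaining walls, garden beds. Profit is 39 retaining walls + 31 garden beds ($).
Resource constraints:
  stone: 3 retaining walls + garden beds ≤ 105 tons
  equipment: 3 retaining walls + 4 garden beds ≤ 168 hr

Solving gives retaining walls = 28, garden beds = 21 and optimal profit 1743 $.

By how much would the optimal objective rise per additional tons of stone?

At the optimum: stone uses 105 of 105 (binding); equipment uses 168 of 168 (binding).
The binding rows give the dual system: 3·y_stone + 3·y_equipment = 39 and 1·y_stone + 4·y_equipment = 31.
Solving: y_stone = 7, y_equipment = 6.
Shadow price of stone = 7.

7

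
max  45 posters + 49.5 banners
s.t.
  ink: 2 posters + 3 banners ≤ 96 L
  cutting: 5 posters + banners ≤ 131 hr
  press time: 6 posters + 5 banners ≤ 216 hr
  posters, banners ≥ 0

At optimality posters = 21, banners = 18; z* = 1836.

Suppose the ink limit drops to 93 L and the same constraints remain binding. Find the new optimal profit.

Check each constraint at x*: ink 96/96 (tight); cutting 123/131 (slack 8); press time 216/216 (tight).
By complementary slackness, y = 0 for the non-binding constraint.
From A_Bᵀ y = c: 2·y_ink + 6·y_press time = 45; 3·y_ink + 5·y_press time = 49.5.
This yields shadow prices y_ink = 9, y_press time = 4.5.
Δz = y_ink·Δb = 9 × (-3) = -27, so new z* = 1836 − 27 = 1809.

1809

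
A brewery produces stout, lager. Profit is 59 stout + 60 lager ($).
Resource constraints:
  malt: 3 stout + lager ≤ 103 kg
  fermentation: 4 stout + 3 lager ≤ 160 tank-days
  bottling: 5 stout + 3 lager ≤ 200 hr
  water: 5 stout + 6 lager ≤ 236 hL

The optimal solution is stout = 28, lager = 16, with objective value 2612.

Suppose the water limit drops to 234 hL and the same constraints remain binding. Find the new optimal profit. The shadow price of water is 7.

2598

Δb = -2, so new z* = 2612 + (7)·(-2) = 2612 − 14 = 2598.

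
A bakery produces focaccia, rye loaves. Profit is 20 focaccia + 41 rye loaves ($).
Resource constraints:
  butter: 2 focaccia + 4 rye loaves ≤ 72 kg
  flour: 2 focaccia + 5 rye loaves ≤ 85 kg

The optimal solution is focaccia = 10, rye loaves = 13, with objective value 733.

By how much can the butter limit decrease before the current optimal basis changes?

4

Binding constraints: butter, flour. The basis is B = [[2,4],[2,5]] with det 2.
Per unit decrease in butter, x* moves by d = (-2.5, 1).
The basis stays optimal until focaccia reaches 0; allowable decrease = 4 kg.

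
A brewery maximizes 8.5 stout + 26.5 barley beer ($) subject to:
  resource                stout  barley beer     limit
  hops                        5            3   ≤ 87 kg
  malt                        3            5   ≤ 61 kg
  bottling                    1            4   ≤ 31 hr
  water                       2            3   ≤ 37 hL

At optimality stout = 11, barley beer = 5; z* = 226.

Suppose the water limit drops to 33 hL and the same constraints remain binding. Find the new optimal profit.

Binding: bottling and water. Non-binding: hops (17 unused), malt (3 unused).
By complementary slackness, y = 0 for the non-binding constraints.
Dual feasibility on the basic columns requires 1·y_bottling + 2·y_water = 8.5, 4·y_bottling + 3·y_water = 26.5.
This yields shadow prices y_bottling = 5.5, y_water = 1.5.
Δz = y_water·Δb = 1.5 × (-4) = -6, so new z* = 226 − 6 = 220.

220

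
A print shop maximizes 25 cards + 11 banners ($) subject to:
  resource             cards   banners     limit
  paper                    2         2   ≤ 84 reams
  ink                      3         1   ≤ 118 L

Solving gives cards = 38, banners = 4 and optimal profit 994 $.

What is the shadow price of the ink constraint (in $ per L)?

At the optimum: paper uses 84 of 84 (binding); ink uses 118 of 118 (binding).
Dual feasibility on the basic columns requires 2·y_paper + 3·y_ink = 25, 2·y_paper + 1·y_ink = 11.
Solving: y_paper = 2, y_ink = 7.
Shadow price of ink = 7.

7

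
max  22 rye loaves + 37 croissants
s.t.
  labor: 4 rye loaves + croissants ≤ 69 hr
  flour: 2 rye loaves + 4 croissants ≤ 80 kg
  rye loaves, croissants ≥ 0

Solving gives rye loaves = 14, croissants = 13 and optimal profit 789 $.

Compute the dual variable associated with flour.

At the optimum: labor uses 69 of 69 (binding); flour uses 80 of 80 (binding).
The binding rows give the dual system: 4·y_labor + 2·y_flour = 22 and 1·y_labor + 4·y_flour = 37.
→ y_labor = 1 and y_flour = 9.
Shadow price of flour = 9.

9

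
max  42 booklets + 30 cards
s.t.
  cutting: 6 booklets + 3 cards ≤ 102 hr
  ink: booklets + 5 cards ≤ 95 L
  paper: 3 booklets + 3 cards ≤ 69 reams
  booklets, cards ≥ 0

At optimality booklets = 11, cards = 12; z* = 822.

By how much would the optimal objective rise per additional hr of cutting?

Binding: cutting and paper. Non-binding: ink (24 unused).
Slack constraints have shadow price 0 (complementary slackness).
Dual feasibility on the basic columns requires 6·y_cutting + 3·y_paper = 42, 3·y_cutting + 3·y_paper = 30.
→ y_cutting = 4 and y_paper = 6.
Shadow price of cutting = 4.

4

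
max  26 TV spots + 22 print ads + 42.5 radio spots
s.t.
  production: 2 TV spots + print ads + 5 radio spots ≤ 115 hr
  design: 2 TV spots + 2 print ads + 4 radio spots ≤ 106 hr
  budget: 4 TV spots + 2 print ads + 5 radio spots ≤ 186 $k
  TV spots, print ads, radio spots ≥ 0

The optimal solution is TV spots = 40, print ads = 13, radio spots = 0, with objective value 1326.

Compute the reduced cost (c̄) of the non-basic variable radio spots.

Check each constraint at x*: production 93/115 (slack 22); design 106/106 (tight); budget 186/186 (tight).
Since production is not tight, its dual is 0.
The binding rows give the dual system: 2·y_design + 4·y_budget = 26 and 2·y_design + 2·y_budget = 22.
Solving: y_design = 9, y_budget = 2.
Reduced cost of radio spots: c₃ − yᵀa₃ = 42.5 − (9·4 + 2·5) = 42.5 − 46 = -3.5.

-3.5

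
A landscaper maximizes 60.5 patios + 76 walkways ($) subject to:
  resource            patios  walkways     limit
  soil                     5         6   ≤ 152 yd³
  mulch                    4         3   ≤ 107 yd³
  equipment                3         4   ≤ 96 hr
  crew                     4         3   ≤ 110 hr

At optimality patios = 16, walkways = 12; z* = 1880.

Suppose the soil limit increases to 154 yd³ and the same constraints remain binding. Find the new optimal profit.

Check each constraint at x*: soil 152/152 (tight); mulch 100/107 (slack 7); equipment 96/96 (tight); crew 100/110 (slack 10).
Since mulch, crew are not tight, their duals are 0.
From A_Bᵀ y = c: 5·y_soil + 3·y_equipment = 60.5; 6·y_soil + 4·y_equipment = 76.
This yields shadow prices y_soil = 7, y_equipment = 8.5.
Δz = y_soil·Δb = 7 × (2) = 14, so new z* = 1880 + 14 = 1894.

1894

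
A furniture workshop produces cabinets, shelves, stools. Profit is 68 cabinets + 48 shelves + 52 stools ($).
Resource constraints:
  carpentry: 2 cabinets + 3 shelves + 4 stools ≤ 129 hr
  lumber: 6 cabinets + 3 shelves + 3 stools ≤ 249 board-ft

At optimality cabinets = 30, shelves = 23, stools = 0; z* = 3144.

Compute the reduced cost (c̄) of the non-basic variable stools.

Check each constraint at x*: carpentry 129/129 (tight); lumber 249/249 (tight).
The binding rows give the dual system: 2·y_carpentry + 6·y_lumber = 68 and 3·y_carpentry + 3·y_lumber = 48.
→ y_carpentry = 7 and y_lumber = 9.
Reduced cost of stools: c₃ − yᵀa₃ = 52 − (7·4 + 9·3) = 52 − 55 = -3.

-3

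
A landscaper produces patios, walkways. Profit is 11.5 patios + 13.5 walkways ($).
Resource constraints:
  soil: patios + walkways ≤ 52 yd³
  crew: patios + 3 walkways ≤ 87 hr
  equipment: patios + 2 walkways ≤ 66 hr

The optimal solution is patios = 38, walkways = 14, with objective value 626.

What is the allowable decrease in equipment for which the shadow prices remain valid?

Binding constraints: soil, equipment. The basis is B = [[1,1],[1,2]] with det 1.
Per unit decrease in equipment, x* moves by d = (1, -1).
The basis stays optimal until walkways reaches 0; allowable decrease = 14 hr.

14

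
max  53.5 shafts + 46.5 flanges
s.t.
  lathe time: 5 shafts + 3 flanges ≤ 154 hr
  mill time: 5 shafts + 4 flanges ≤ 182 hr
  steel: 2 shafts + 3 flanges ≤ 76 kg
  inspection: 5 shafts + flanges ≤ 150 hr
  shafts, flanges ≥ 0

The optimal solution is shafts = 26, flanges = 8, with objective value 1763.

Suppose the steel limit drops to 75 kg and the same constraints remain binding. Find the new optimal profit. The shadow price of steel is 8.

1755

Δb = -1, so new z* = 1763 + (8)·(-1) = 1763 − 8 = 1755.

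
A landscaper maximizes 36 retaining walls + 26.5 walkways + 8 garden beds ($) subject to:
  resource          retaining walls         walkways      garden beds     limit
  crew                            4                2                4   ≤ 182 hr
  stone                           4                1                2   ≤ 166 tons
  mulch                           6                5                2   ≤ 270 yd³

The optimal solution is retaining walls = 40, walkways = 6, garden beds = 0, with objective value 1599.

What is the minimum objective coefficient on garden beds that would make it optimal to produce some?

13

Check each constraint at x*: crew 172/182 (slack 10); stone 166/166 (tight); mulch 270/270 (tight).
By complementary slackness, y = 0 for the non-binding constraint.
The binding rows give the dual system: 4·y_stone + 6·y_mulch = 36 and 1·y_stone + 5·y_mulch = 26.5.
→ y_stone = 1.5 and y_mulch = 5.
garden beds enters the basis when its profit ≥ yᵀa₃ = 1.5·2 + 5·2 = 13.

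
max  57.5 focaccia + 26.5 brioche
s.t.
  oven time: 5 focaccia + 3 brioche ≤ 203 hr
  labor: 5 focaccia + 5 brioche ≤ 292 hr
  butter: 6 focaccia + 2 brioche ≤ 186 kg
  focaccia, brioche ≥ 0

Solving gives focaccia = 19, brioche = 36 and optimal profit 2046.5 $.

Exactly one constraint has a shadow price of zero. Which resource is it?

labor

oven time: 203/203 (binding)
labor: 275/292 (slack 17)
butter: 186/186 (binding)
By complementary slackness, a constraint with positive slack has shadow price 0 → labor.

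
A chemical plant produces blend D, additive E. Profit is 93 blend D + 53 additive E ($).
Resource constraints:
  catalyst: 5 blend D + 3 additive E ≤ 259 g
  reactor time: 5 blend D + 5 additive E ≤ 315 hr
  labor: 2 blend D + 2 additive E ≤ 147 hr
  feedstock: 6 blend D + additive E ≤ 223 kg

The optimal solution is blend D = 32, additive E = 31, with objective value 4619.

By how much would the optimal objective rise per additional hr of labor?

0

Binding: reactor time and feedstock. Non-binding: catalyst (6 unused), labor (21 unused).
By complementary slackness, y = 0 for the non-binding constraints.
The binding rows give the dual system: 5·y_reactor time + 6·y_feedstock = 93 and 5·y_reactor time + 1·y_feedstock = 53.
Solving: y_reactor time = 9, y_feedstock = 8.
Shadow price of labor = 0.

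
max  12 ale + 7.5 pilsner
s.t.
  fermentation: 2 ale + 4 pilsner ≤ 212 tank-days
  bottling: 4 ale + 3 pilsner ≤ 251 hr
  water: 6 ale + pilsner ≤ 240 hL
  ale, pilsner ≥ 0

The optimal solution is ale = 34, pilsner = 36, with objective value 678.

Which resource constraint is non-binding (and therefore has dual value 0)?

bottling

fermentation: 212/212 (binding)
bottling: 244/251 (slack 7)
water: 240/240 (binding)
By complementary slackness, a constraint with positive slack has shadow price 0 → bottling.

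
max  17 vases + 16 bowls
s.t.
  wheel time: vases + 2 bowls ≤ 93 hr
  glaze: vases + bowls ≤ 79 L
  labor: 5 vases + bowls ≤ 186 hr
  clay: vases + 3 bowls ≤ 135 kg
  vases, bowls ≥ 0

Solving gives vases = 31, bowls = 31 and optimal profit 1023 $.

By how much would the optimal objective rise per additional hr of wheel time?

Binding: wheel time and labor. Non-binding: glaze (17 unused), clay (11 unused).
Slack constraints have shadow price 0 (complementary slackness).
Dual feasibility on the basic columns requires 1·y_wheel time + 5·y_labor = 17, 2·y_wheel time + 1·y_labor = 16.
This yields shadow prices y_wheel time = 7, y_labor = 2.
Shadow price of wheel time = 7.

7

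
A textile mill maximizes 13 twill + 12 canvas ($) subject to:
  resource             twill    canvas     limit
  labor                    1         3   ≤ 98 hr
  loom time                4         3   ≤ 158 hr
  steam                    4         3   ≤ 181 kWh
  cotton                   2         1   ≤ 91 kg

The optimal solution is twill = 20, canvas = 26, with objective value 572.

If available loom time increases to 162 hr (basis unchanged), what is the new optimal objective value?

584

Check each constraint at x*: labor 98/98 (tight); loom time 158/158 (tight); steam 158/181 (slack 23); cotton 66/91 (slack 25).
By complementary slackness, y = 0 for the non-binding constraints.
Dual feasibility on the basic columns requires 1·y_labor + 4·y_loom time = 13, 3·y_labor + 3·y_loom time = 12.
→ y_labor = 1 and y_loom time = 3.
Δz = y_loom time·Δb = 3 × (4) = 12, so new z* = 572 + 12 = 584.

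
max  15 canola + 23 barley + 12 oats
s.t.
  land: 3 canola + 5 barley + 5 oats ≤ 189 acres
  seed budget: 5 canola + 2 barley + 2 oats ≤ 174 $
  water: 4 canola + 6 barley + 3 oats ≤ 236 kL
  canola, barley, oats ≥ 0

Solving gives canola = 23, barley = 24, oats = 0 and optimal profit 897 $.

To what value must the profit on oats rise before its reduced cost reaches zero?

14

Binding: land and water. Non-binding: seed budget (11 unused).
Since seed budget is not tight, its dual is 0.
From A_Bᵀ y = c: 3·y_land + 4·y_water = 15; 5·y_land + 6·y_water = 23.
This yields shadow prices y_land = 1, y_water = 3.
oats enters the basis when its profit ≥ yᵀa₃ = 1·5 + 3·3 = 14.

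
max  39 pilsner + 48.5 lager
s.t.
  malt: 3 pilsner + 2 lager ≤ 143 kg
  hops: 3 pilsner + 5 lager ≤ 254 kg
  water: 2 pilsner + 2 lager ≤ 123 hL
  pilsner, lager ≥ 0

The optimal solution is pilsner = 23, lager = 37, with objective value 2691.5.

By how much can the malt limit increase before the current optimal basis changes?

6.75

Binding constraints: malt, hops. The basis is B = [[3,2],[3,5]] with det 9.
Per unit increase in malt, x* moves by d = (0.5556, -0.3333).
The basis stays optimal until water becomes binding; allowable increase = 6.75 kg.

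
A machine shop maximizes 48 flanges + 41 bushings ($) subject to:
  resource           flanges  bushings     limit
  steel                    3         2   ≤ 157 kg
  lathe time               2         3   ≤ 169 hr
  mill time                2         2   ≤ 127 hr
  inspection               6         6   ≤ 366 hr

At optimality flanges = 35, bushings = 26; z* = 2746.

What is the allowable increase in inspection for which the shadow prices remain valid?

15

Binding constraints: steel, inspection. The basis is B = [[3,2],[6,6]] with det 6.
Per unit increase in inspection, x* moves by d = (-0.3333, 0.5).
The basis stays optimal until mill time becomes binding; allowable increase = 15 hr.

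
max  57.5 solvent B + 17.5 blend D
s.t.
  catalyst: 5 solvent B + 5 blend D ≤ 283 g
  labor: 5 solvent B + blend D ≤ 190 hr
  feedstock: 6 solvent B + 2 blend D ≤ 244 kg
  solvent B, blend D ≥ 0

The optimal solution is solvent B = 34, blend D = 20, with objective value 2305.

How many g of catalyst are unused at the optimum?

catalyst used = 5·34 + 5·20 = 270; slack = 283 − 270 = 13.

13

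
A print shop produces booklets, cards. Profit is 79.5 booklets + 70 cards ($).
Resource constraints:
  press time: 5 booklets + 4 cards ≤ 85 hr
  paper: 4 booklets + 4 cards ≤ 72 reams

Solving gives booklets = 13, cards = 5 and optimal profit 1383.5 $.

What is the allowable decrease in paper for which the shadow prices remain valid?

Binding constraints: press time, paper. The basis is B = [[5,4],[4,4]] with det 4.
Per unit decrease in paper, x* moves by d = (1, -1.25).
The basis stays optimal until cards reaches 0; allowable decrease = 4 reams.

4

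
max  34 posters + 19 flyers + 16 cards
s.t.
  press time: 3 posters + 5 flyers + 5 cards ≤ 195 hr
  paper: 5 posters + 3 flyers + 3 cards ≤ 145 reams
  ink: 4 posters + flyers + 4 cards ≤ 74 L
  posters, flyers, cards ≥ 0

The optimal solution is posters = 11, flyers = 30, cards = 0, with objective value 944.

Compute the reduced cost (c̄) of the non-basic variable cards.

-6

Binding: paper and ink. Non-binding: press time (12 unused).
Slack constraints have shadow price 0 (complementary slackness).
From A_Bᵀ y = c: 5·y_paper + 4·y_ink = 34; 3·y_paper + 1·y_ink = 19.
→ y_paper = 6 and y_ink = 1.
Reduced cost of cards: c₃ − yᵀa₃ = 16 − (6·3 + 1·4) = 16 − 22 = -6.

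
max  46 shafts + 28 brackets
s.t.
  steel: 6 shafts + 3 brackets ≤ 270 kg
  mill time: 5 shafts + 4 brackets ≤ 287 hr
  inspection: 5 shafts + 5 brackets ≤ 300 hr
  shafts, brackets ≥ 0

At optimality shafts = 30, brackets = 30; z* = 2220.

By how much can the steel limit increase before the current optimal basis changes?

Binding constraints: steel, inspection. The basis is B = [[6,3],[5,5]] with det 15.
Per unit increase in steel, x* moves by d = (0.3333, -0.3333).
The basis stays optimal until mill time becomes binding; allowable increase = 51 kg.

51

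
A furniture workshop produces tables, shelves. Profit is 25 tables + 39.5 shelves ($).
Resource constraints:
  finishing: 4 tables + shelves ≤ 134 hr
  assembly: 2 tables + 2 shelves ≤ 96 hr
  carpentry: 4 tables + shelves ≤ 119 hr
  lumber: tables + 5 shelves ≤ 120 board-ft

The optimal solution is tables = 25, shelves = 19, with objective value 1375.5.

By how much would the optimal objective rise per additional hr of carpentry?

4.5

Binding: carpentry and lumber. Non-binding: finishing (15 unused), assembly (8 unused).
Slack constraints have shadow price 0 (complementary slackness).
From A_Bᵀ y = c: 4·y_carpentry + 1·y_lumber = 25; 1·y_carpentry + 5·y_lumber = 39.5.
This yields shadow prices y_carpentry = 4.5, y_lumber = 7.
Shadow price of carpentry = 4.5.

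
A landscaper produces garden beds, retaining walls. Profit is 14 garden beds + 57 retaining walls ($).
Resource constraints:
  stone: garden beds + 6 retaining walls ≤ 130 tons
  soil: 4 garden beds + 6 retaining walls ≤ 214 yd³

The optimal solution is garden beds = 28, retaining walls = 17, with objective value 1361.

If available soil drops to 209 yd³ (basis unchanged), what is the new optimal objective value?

1353.5

Check each constraint at x*: stone 130/130 (tight); soil 214/214 (tight).
Dual feasibility on the basic columns requires 1·y_stone + 4·y_soil = 14, 6·y_stone + 6·y_soil = 57.
This yields shadow prices y_stone = 8, y_soil = 1.5.
Δz = y_soil·Δb = 1.5 × (-5) = -7.5, so new z* = 1361 − 7.5 = 1353.5.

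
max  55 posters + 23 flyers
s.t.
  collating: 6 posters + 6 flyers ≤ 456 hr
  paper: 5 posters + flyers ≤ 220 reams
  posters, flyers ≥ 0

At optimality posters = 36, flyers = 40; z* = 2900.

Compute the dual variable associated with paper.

8

At the optimum: collating uses 456 of 456 (binding); paper uses 220 of 220 (binding).
The binding rows give the dual system: 6·y_collating + 5·y_paper = 55 and 6·y_collating + 1·y_paper = 23.
This yields shadow prices y_collating = 2.5, y_paper = 8.
Shadow price of paper = 8.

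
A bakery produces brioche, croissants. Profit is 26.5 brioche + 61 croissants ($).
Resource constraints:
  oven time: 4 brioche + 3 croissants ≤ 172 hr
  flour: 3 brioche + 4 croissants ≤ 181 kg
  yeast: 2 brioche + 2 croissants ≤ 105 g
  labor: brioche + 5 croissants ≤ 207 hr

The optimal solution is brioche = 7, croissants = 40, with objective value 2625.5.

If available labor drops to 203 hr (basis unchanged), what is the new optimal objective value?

At the optimum: oven time uses 148 of 172 (slack = 24); flour uses 181 of 181 (binding); yeast uses 94 of 105 (slack = 11); labor uses 207 of 207 (binding).
Since oven time, yeast are not tight, their duals are 0.
From A_Bᵀ y = c: 3·y_flour + 1·y_labor = 26.5; 4·y_flour + 5·y_labor = 61.
Solving: y_flour = 6.5, y_labor = 7.
Δz = y_labor·Δb = 7 × (-4) = -28, so new z* = 2625.5 − 28 = 2597.5.

2597.5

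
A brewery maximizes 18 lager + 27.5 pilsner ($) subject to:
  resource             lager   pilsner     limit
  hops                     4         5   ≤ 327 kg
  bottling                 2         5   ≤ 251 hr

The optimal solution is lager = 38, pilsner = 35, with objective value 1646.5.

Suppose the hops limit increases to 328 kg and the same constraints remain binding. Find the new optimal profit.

1650

Both hops and bottling are binding at x*.
From A_Bᵀ y = c: 4·y_hops + 2·y_bottling = 18; 5·y_hops + 5·y_bottling = 27.5.
Solving: y_hops = 3.5, y_bottling = 2.
Δz = y_hops·Δb = 3.5 × (1) = 3.5, so new z* = 1646.5 + 3.5 = 1650.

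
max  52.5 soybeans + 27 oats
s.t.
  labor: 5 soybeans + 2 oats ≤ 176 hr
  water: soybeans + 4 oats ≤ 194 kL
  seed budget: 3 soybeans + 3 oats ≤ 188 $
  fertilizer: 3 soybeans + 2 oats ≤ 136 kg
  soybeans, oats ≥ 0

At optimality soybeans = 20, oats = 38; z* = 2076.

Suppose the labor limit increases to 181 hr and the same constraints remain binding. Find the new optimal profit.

Check each constraint at x*: labor 176/176 (tight); water 172/194 (slack 22); seed budget 174/188 (slack 14); fertilizer 136/136 (tight).
Since water, seed budget are not tight, their duals are 0.
From A_Bᵀ y = c: 5·y_labor + 3·y_fertilizer = 52.5; 2·y_labor + 2·y_fertilizer = 27.
Solving: y_labor = 6, y_fertilizer = 7.5.
Δz = y_labor·Δb = 6 × (5) = 30, so new z* = 2076 + 30 = 2106.

2106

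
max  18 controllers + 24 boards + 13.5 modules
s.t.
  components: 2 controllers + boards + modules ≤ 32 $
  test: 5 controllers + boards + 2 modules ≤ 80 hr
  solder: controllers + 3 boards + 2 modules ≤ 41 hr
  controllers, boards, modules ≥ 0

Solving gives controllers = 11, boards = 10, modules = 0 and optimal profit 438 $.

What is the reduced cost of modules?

At the optimum: components uses 32 of 32 (binding); test uses 65 of 80 (slack = 15); solder uses 41 of 41 (binding).
By complementary slackness, y = 0 for the non-binding constraint.
From A_Bᵀ y = c: 2·y_components + 1·y_solder = 18; 1·y_components + 3·y_solder = 24.
Solving: y_components = 6, y_solder = 6.
Reduced cost of modules: c₃ − yᵀa₃ = 13.5 − (6·1 + 6·2) = 13.5 − 18 = -4.5.

-4.5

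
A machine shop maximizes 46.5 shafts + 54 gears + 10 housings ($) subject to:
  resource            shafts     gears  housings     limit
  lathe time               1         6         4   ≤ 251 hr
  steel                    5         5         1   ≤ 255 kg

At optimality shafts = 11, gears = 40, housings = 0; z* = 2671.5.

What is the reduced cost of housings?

Both lathe time and steel are binding at x*.
The binding rows give the dual system: 1·y_lathe time + 5·y_steel = 46.5 and 6·y_lathe time + 5·y_steel = 54.
This yields shadow prices y_lathe time = 1.5, y_steel = 9.
Reduced cost of housings: c₃ − yᵀa₃ = 10 − (1.5·4 + 9·1) = 10 − 15 = -5.

-5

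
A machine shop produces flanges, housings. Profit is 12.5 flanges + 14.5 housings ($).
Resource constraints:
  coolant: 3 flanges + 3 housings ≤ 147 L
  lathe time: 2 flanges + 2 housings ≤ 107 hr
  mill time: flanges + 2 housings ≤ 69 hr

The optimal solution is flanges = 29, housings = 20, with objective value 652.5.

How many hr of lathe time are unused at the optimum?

9

lathe time used = 2·29 + 2·20 = 98; slack = 107 − 98 = 9.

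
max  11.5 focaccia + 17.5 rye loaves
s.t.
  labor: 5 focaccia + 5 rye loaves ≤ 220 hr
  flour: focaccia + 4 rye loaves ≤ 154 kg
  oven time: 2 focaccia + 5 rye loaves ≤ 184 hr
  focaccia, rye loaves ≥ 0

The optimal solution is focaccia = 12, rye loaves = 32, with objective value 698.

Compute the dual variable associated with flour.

0

Check each constraint at x*: labor 220/220 (tight); flour 140/154 (slack 14); oven time 184/184 (tight).
Since flour is not tight, its dual is 0.
Dual feasibility on the basic columns requires 5·y_labor + 2·y_oven time = 11.5, 5·y_labor + 5·y_oven time = 17.5.
→ y_labor = 1.5 and y_oven time = 2.
Shadow price of flour = 0.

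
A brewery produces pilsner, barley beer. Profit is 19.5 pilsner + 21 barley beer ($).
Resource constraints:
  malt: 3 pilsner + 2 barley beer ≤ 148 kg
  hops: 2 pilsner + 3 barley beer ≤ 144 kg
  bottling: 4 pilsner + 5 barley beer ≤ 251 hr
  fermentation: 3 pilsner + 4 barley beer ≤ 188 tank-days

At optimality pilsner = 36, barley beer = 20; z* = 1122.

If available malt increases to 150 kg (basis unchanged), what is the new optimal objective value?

1127

Binding: malt and fermentation. Non-binding: hops (12 unused), bottling (7 unused).
Since hops, bottling are not tight, their duals are 0.
The binding rows give the dual system: 3·y_malt + 3·y_fermentation = 19.5 and 2·y_malt + 4·y_fermentation = 21.
This yields shadow prices y_malt = 2.5, y_fermentation = 4.
Δz = y_malt·Δb = 2.5 × (2) = 5, so new z* = 1122 + 5 = 1127.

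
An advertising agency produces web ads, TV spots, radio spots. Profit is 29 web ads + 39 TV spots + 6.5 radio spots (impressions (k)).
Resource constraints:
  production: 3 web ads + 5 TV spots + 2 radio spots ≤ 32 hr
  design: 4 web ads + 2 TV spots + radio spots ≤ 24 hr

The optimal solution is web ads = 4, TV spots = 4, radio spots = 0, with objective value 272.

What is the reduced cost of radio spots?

At the optimum: production uses 32 of 32 (binding); design uses 24 of 24 (binding).
From A_Bᵀ y = c: 3·y_production + 4·y_design = 29; 5·y_production + 2·y_design = 39.
→ y_production = 7 and y_design = 2.
Reduced cost of radio spots: c₃ − yᵀa₃ = 6.5 − (7·2 + 2·1) = 6.5 − 16 = -9.5.

-9.5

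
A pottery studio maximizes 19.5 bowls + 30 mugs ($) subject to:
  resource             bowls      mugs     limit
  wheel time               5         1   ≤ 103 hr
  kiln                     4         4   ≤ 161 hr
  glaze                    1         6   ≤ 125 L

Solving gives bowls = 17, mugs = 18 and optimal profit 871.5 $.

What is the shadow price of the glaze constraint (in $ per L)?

Check each constraint at x*: wheel time 103/103 (tight); kiln 140/161 (slack 21); glaze 125/125 (tight).
Since kiln is not tight, its dual is 0.
From A_Bᵀ y = c: 5·y_wheel time + 1·y_glaze = 19.5; 1·y_wheel time + 6·y_glaze = 30.
→ y_wheel time = 3 and y_glaze = 4.5.
Shadow price of glaze = 4.5.

4.5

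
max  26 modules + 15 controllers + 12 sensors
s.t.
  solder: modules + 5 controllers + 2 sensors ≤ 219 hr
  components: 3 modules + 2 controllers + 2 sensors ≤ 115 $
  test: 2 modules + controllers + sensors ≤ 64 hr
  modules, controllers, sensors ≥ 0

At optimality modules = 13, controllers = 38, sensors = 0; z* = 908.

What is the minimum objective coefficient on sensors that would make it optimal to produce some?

Check each constraint at x*: solder 203/219 (slack 16); components 115/115 (tight); test 64/64 (tight).
Since solder is not tight, its dual is 0.
The binding rows give the dual system: 3·y_components + 2·y_test = 26 and 2·y_components + 1·y_test = 15.
→ y_components = 4 and y_test = 7.
sensors enters the basis when its profit ≥ yᵀa₃ = 4·2 + 7·1 = 15.

15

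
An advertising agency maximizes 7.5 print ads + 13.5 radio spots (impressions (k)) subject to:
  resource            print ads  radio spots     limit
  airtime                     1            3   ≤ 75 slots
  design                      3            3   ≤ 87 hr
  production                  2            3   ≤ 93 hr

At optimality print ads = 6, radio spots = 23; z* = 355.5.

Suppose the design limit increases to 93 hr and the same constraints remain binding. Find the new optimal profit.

364.5

At the optimum: airtime uses 75 of 75 (binding); design uses 87 of 87 (binding); production uses 81 of 93 (slack = 12).
Slack constraints have shadow price 0 (complementary slackness).
The binding rows give the dual system: 1·y_airtime + 3·y_design = 7.5 and 3·y_airtime + 3·y_design = 13.5.
This yields shadow prices y_airtime = 3, y_design = 1.5.
Δz = y_design·Δb = 1.5 × (6) = 9, so new z* = 355.5 + 9 = 364.5.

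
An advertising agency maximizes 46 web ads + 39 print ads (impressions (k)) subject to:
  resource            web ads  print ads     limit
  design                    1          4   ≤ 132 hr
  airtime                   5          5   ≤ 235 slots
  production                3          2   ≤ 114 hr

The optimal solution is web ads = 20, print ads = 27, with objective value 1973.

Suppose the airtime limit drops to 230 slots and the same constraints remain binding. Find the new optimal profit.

At the optimum: design uses 128 of 132 (slack = 4); airtime uses 235 of 235 (binding); production uses 114 of 114 (binding).
By complementary slackness, y = 0 for the non-binding constraint.
The binding rows give the dual system: 5·y_airtime + 3·y_production = 46 and 5·y_airtime + 2·y_production = 39.
This yields shadow prices y_airtime = 5, y_production = 7.
Δz = y_airtime·Δb = 5 × (-5) = -25, so new z* = 1973 − 25 = 1948.

1948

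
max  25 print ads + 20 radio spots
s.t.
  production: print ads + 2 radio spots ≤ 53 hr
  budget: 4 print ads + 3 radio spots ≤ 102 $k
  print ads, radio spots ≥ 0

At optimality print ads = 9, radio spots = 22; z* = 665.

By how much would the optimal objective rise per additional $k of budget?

Check each constraint at x*: production 53/53 (tight); budget 102/102 (tight).
Dual feasibility on the basic columns requires 1·y_production + 4·y_budget = 25, 2·y_production + 3·y_budget = 20.
→ y_production = 1 and y_budget = 6.
Shadow price of budget = 6.

6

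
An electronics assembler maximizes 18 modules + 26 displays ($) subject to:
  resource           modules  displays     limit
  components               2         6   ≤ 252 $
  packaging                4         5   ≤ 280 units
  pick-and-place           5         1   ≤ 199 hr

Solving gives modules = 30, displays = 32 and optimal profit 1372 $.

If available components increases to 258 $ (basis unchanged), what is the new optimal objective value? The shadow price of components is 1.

Δb = 6, so new z* = 1372 + (1)·(6) = 1372 + 6 = 1378.

1378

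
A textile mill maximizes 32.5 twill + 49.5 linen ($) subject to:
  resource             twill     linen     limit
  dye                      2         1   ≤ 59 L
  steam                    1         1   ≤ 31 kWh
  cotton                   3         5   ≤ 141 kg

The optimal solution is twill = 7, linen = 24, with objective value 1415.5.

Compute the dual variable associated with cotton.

At the optimum: dye uses 38 of 59 (slack = 21); steam uses 31 of 31 (binding); cotton uses 141 of 141 (binding).
Since dye is not tight, its dual is 0.
The binding rows give the dual system: 1·y_steam + 3·y_cotton = 32.5 and 1·y_steam + 5·y_cotton = 49.5.
Solving: y_steam = 7, y_cotton = 8.5.
Shadow price of cotton = 8.5.

8.5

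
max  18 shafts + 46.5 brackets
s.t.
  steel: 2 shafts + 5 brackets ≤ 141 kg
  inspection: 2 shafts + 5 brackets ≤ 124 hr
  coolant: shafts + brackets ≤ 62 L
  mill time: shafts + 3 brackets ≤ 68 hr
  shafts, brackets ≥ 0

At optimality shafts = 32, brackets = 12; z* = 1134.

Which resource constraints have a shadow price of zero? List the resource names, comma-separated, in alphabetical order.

coolant, steel

steel: 124/141 (slack 17)
inspection: 124/124 (binding)
coolant: 44/62 (slack 18)
mill time: 68/68 (binding)
By complementary slackness, a constraint with positive slack has shadow price 0 → coolant, steel.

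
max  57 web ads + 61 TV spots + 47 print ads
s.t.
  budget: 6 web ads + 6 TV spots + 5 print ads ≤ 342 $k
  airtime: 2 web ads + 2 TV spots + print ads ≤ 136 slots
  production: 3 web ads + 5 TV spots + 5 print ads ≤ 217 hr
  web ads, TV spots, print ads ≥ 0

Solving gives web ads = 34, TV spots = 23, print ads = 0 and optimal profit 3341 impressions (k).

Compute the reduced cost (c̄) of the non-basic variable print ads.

-5.5

Check each constraint at x*: budget 342/342 (tight); airtime 114/136 (slack 22); production 217/217 (tight).
Since airtime is not tight, its dual is 0.
Dual feasibility on the basic columns requires 6·y_budget + 3·y_production = 57, 6·y_budget + 5·y_production = 61.
Solving: y_budget = 8.5, y_production = 2.
Reduced cost of print ads: c₃ − yᵀa₃ = 47 − (8.5·5 + 2·5) = 47 − 52.5 = -5.5.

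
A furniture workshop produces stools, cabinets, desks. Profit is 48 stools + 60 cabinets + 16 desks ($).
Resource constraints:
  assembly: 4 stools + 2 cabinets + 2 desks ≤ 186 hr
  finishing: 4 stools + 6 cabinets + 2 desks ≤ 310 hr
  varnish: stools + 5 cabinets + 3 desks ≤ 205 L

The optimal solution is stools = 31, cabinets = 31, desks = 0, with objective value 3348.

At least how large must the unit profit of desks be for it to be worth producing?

24

Binding: assembly and finishing. Non-binding: varnish (19 unused).
Slack constraints have shadow price 0 (complementary slackness).
The binding rows give the dual system: 4·y_assembly + 4·y_finishing = 48 and 2·y_assembly + 6·y_finishing = 60.
This yields shadow prices y_assembly = 3, y_finishing = 9.
desks enters the basis when its profit ≥ yᵀa₃ = 3·2 + 9·2 = 24.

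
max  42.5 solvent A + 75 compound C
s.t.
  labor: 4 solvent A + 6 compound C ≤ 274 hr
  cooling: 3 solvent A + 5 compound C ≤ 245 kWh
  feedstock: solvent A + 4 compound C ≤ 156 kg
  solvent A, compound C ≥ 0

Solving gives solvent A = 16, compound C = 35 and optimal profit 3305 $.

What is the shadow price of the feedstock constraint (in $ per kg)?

4.5

At the optimum: labor uses 274 of 274 (binding); cooling uses 223 of 245 (slack = 22); feedstock uses 156 of 156 (binding).
By complementary slackness, y = 0 for the non-binding constraint.
The binding rows give the dual system: 4·y_labor + 1·y_feedstock = 42.5 and 6·y_labor + 4·y_feedstock = 75.
Solving: y_labor = 9.5, y_feedstock = 4.5.
Shadow price of feedstock = 4.5.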